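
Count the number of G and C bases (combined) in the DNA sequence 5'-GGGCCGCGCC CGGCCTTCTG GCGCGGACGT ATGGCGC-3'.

T=5, C=14, A=2, G=16
Total G or C: 16 + 14 = 30

30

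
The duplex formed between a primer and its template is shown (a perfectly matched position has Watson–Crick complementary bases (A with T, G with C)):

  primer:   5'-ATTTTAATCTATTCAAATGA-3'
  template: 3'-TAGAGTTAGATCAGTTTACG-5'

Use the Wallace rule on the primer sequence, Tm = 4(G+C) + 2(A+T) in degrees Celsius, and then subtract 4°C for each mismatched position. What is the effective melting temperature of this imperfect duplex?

30°C

Primer base counts: A=8, T=9, G=1, C=2 → A+T=17, G+C=3
Perfect-match Tm = 2(17) + 4(3) = 34 + 12 = 46°C
Mismatches (positions where the bases are not complementary): 4 (at positions 3, 5, 12, 20)
Effective Tm = 46 − 4×4 = 46 − 16 = 30°C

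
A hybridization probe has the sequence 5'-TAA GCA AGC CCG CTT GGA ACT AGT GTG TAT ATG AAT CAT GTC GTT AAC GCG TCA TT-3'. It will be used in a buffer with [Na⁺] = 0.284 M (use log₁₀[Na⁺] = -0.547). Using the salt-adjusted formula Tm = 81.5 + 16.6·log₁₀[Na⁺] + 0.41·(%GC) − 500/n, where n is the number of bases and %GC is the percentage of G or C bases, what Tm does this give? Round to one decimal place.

81.1°C

Length n = 56. Scanning the sequence gives A=15, T=17, G=13, C=11.
G+C = 24, so %GC = 24/56 × 100 = 42.857%
Salt term: 16.6 × (-0.547) = -9.08
GC term: 0.41 × 42.857 = 17.571; length term: −500/56 = −8.929
Tm = 81.5 + (-9.08) + 17.571 − 8.929 = 81.062 → 81.1°C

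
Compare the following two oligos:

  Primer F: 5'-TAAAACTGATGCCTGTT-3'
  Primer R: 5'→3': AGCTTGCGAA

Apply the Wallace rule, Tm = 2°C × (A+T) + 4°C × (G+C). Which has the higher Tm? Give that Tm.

Primer F, 46°C

Primer F: A+T=11, G+C=6 → Tm = 2(11)+4(6) = 46°C
Primer R: A+T=5, G+C=5 → Tm = 2(5)+4(5) = 30°C
46°C vs 30°C → primer F is higher.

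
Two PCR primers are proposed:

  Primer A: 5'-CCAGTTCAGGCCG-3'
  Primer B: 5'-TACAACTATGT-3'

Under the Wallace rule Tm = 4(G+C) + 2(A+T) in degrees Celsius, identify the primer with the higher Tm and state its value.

Primer A: A+T=4, G+C=9 → Tm = 2(4)+4(9) = 44°C
Primer B: A+T=8, G+C=3 → Tm = 2(8)+4(3) = 28°C
44°C vs 28°C → primer A is higher.

Primer A, 44°C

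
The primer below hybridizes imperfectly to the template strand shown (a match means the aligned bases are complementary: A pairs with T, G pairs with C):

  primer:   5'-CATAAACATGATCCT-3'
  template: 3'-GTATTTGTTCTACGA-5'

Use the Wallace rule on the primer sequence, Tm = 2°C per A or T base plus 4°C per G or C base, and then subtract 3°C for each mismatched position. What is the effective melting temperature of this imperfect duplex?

34°C

Primer base counts: A=6, T=4, G=1, C=4 → A+T=10, G+C=5
Perfect-match Tm = 2(10) + 4(5) = 20 + 20 = 40°C
Mismatches (positions where the bases are not complementary): 2 (at positions 9, 13)
Effective Tm = 40 − 2×3 = 40 − 6 = 34°C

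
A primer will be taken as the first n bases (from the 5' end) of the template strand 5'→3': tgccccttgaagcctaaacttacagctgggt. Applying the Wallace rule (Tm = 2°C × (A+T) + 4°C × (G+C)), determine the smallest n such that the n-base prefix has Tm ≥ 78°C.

n = 26

First 25 bases: TGCCCCTTGAAGCCTAAACTTACAG → Tm = 74°C (< 78°C)
First 26 bases: TGCCCCTTGAAGCCTAAACTTACAGC → Tm = 78°C (≥ 78°C)
Since every base adds ≥2°C, Tm only increases with n, so the threshold is first crossed at n = 26.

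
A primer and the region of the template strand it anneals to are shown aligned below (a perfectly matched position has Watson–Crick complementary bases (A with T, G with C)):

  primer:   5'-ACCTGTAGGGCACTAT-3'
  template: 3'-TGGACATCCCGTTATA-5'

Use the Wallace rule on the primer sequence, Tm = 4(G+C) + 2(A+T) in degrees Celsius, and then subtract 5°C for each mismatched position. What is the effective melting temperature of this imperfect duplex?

Primer base counts: A=4, T=4, G=4, C=4 → A+T=8, G+C=8
Perfect-match Tm = 2(8) + 4(8) = 16 + 32 = 48°C
Mismatches (positions where the bases are not complementary): 1 (at position 13)
Effective Tm = 48 − 1×5 = 48 − 5 = 43°C

43°C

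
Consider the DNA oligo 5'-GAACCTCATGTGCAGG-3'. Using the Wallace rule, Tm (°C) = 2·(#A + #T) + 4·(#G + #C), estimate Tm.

Base counts: A=4, G=5, T=3, C=4
A+T = 7, G+C = 9
Tm = 2×7 + 4×9 = 50°C

50°C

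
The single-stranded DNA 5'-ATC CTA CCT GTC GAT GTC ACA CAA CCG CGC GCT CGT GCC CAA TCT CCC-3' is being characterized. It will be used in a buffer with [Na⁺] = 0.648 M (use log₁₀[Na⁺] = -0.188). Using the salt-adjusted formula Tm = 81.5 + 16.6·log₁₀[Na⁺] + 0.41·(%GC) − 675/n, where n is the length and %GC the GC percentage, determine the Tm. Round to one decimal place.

Length n = 48. Counting bases: T=10, A=9, C=21, G=8
G+C = 29, so %GC = 29/48 × 100 = 60.417%
Salt term: 16.6 × (-0.188) = -3.121
GC term: 0.41 × 60.417 = 24.771; length term: −675/48 = −14.062
Tm = 81.5 + (-3.121) + 24.771 − 14.062 = 89.088 → 89.1°C

89.1°C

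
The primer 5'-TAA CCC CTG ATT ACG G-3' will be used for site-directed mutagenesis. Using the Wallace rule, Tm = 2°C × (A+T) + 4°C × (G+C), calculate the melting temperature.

Base counts: A=4, C=5, T=4, G=3
AT pairs contribute 8, GC pairs contribute 8.
Tm = 4·8 + 2·8 = 32 + 16 = 48°C

48°C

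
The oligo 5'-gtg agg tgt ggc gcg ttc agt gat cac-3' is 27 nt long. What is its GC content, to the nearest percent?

59%

Counting bases: A=4, C=5, T=7, G=11
G+C = 11 + 5 = 16 out of 27 bases
%GC = 16/27 × 100 = 59.26% ≈ 59%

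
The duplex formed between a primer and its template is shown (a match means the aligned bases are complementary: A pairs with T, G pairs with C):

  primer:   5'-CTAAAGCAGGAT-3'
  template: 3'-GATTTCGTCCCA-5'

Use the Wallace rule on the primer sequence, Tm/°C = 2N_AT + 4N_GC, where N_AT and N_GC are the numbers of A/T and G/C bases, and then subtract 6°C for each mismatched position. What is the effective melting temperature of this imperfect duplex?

28°C

Primer base counts: A=5, T=2, G=3, C=2 → A+T=7, G+C=5
Perfect-match Tm = 2(7) + 4(5) = 14 + 20 = 34°C
Mismatches (positions where the bases are not complementary): 1 (at position 11)
Effective Tm = 34 − 1×6 = 34 − 6 = 28°C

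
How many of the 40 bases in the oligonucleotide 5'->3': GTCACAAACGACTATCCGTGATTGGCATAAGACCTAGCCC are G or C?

20

Scanning the sequence gives G=8, C=12, A=12, T=8.
Total G or C: 8 + 12 = 20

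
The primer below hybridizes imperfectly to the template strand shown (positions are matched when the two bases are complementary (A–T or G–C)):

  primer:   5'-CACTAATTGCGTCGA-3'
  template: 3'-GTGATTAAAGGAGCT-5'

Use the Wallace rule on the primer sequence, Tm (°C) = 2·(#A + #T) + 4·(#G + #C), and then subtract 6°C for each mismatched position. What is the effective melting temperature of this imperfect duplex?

Primer base counts: A=4, T=4, G=3, C=4 → A+T=8, G+C=7
Perfect-match Tm = 2(8) + 4(7) = 16 + 28 = 44°C
Mismatches (positions where the bases are not complementary): 2 (at positions 9, 11)
Effective Tm = 44 − 2×6 = 44 − 12 = 32°C

32°C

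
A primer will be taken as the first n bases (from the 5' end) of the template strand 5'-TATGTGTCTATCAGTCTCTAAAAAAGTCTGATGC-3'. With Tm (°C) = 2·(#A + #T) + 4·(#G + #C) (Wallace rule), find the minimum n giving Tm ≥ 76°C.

First 28 bases: TATGTGTCTATCAGTCTCTAAAAAAGTC → Tm = 74°C (< 76°C)
First 29 bases: TATGTGTCTATCAGTCTCTAAAAAAGTCT → Tm = 76°C (≥ 76°C)
Each additional base adds 2°C (A/T) or 4°C (G/C), so Tm is non-decreasing in n; n = 29 is the first length to reach 76°C.

n = 29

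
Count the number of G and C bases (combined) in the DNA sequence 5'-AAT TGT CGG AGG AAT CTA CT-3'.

8

Counting bases: A=6, G=5, T=6, C=3
G+C = 5 + 3 = 8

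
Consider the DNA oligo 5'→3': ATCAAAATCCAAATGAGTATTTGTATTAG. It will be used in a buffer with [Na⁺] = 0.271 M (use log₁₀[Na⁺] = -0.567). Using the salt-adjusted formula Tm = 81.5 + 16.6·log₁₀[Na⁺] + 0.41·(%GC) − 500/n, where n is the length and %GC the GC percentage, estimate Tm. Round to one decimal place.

Length n = 29. Base counts: T=10, C=3, G=4, A=12
G+C = 7, so %GC = 7/29 × 100 = 24.138%
Salt term: 16.6 × (-0.567) = -9.412
GC term: 0.41 × 24.138 = 9.897; length term: −500/29 = −17.241
Tm = 81.5 + (-9.412) + 9.897 − 17.241 = 64.744 → 64.7°C

64.7°C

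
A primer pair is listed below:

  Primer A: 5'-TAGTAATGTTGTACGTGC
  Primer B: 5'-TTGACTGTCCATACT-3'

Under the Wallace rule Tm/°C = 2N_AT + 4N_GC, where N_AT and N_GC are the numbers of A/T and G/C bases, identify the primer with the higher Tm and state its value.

Primer A: A+T=11, G+C=7 → Tm = 2(11)+4(7) = 50°C
Primer B: A+T=9, G+C=6 → Tm = 2(9)+4(6) = 42°C
50°C vs 42°C → primer A is higher.

Primer A, 50°C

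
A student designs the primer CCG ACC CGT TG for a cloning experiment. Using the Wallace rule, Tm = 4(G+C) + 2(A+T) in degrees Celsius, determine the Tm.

G=3, T=2, A=1, C=5
AT pairs contribute 3, GC pairs contribute 8.
Tm = 2(3) + 4(8) = 6 + 32 = 38°C

38°C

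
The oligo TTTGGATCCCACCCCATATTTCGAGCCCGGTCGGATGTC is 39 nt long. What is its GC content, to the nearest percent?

Counting bases: A=6, C=13, G=9, T=11
G+C = 9 + 13 = 22 out of 39 bases
%GC = 22/39 × 100 = 56.41% ≈ 56%

56%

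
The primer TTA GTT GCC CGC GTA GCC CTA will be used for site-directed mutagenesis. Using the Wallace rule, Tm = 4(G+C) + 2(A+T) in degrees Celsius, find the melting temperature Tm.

Counting bases: T=6, A=3, C=7, G=5
So N_AT = 9 and N_GC = 12.
Tm = 4·12 + 2·9 = 48 + 18 = 66°C

66°C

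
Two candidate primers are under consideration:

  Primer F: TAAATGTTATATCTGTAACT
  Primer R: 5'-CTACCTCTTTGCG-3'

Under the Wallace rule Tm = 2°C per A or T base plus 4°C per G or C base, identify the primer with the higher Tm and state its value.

Primer F: A+T=16, G+C=4 → Tm = 2(16)+4(4) = 48°C
Primer R: A+T=6, G+C=7 → Tm = 2(6)+4(7) = 40°C
48°C vs 40°C → primer F is higher.

Primer F, 48°C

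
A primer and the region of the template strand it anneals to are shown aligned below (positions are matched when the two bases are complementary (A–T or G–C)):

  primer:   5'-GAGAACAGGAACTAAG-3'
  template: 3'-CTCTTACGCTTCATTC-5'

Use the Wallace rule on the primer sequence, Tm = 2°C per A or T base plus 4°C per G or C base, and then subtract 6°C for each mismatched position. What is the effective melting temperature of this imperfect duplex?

22°C

Primer base counts: A=8, T=1, G=5, C=2 → A+T=9, G+C=7
Perfect-match Tm = 2(9) + 4(7) = 18 + 28 = 46°C
Mismatches (positions where the bases are not complementary): 4 (at positions 6, 7, 8, 12)
Effective Tm = 46 − 4×6 = 46 − 24 = 22°C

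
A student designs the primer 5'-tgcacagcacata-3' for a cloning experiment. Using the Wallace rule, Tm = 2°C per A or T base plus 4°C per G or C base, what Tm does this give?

38°C

G=2, A=5, C=4, T=2
AT pairs contribute 7, GC pairs contribute 6.
Tm = 2×7 + 4×6 = 38°C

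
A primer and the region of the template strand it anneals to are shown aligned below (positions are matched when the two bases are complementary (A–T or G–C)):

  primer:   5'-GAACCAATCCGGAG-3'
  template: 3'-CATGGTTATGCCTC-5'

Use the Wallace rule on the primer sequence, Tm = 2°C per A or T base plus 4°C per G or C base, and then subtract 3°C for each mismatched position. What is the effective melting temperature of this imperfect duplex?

Primer base counts: A=5, T=1, G=4, C=4 → A+T=6, G+C=8
Perfect-match Tm = 2(6) + 4(8) = 12 + 32 = 44°C
Mismatches (positions where the bases are not complementary): 2 (at positions 2, 9)
Effective Tm = 44 − 2×3 = 44 − 6 = 38°C

38°C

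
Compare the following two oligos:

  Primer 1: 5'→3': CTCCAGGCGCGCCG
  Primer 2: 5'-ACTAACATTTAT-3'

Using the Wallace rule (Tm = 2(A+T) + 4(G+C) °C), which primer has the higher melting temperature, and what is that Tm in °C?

Primer 1: A+T=2, G+C=12 → Tm = 2(2)+4(12) = 52°C
Primer 2: A+T=10, G+C=2 → Tm = 2(10)+4(2) = 28°C
52°C vs 28°C → primer 1 is higher.

Primer 1, 52°C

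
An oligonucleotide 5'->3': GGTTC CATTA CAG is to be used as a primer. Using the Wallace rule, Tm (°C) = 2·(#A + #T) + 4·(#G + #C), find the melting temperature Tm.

38°C

T=4, G=3, C=3, A=3
AT pairs contribute 7, GC pairs contribute 6.
Tm = 4·6 + 2·7 = 24 + 14 = 38°C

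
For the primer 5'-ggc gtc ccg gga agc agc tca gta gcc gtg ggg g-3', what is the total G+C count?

25

T=4, A=5, G=16, C=9
G+C = 16 + 9 = 25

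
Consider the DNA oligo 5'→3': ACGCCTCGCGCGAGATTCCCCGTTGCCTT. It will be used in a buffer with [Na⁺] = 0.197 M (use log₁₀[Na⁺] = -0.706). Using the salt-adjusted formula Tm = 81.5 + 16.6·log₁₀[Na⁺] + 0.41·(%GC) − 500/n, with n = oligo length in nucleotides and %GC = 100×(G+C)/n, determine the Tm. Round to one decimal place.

79.4°C

Length n = 29. Base counts: C=12, A=3, G=7, T=7
G+C = 19, so %GC = 19/29 × 100 = 65.517%
Salt term: 16.6 × (-0.706) = -11.72
GC term: 0.41 × 65.517 = 26.862; length term: −500/29 = −17.241
Tm = 81.5 + (-11.72) + 26.862 − 17.241 = 79.401 → 79.4°C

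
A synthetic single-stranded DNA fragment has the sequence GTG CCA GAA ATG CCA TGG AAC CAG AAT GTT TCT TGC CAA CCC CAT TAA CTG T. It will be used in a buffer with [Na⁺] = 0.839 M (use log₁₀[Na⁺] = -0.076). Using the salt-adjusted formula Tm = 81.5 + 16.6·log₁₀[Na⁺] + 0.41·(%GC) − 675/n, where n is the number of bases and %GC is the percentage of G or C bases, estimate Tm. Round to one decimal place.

Length n = 52. Counting bases: T=13, G=10, C=14, A=15
G+C = 24, so %GC = 24/52 × 100 = 46.154%
Salt term: 16.6 × (-0.076) = -1.262
GC term: 0.41 × 46.154 = 18.923; length term: −675/52 = −12.981
Tm = 81.5 + (-1.262) + 18.923 − 12.981 = 86.18 → 86.2°C

86.2°C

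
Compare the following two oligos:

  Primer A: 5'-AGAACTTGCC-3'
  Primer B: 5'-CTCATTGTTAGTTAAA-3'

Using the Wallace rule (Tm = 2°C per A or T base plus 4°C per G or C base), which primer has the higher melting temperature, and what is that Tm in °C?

Primer B, 40°C

Primer A: A+T=5, G+C=5 → Tm = 2(5)+4(5) = 30°C
Primer B: A+T=12, G+C=4 → Tm = 2(12)+4(4) = 40°C
30°C vs 40°C → primer B is higher.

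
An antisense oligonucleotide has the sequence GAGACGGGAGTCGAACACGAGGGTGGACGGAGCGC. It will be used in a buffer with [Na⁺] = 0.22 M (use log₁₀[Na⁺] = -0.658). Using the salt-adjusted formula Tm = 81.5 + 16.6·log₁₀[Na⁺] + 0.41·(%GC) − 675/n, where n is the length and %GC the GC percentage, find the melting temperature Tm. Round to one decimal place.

79.4°C

Length n = 35. Counting bases: T=2, A=9, G=17, C=7
G+C = 24, so %GC = 24/35 × 100 = 68.571%
Salt term: 16.6 × (-0.658) = -10.923
GC term: 0.41 × 68.571 = 28.114; length term: −675/35 = −19.286
Tm = 81.5 + (-10.923) + 28.114 − 19.286 = 79.405 → 79.4°C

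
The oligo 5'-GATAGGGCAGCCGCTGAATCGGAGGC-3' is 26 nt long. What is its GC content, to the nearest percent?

65%

Counting bases: C=6, G=11, A=6, T=3
G+C = 11 + 6 = 17 out of 26 bases
%GC = 17/26 × 100 = 65.38% ≈ 65%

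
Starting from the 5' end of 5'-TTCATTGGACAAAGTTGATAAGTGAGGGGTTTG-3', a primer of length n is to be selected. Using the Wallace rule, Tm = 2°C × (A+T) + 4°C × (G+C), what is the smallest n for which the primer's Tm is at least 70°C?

First 25 bases: TTCATTGGACAAAGTTGATAAGTGA → Tm = 66°C (< 70°C)
First 26 bases: TTCATTGGACAAAGTTGATAAGTGAG → Tm = 70°C (≥ 70°C)
Each additional base adds 2°C (A/T) or 4°C (G/C), so Tm is non-decreasing in n; n = 26 is the first length to reach 70°C.

n = 26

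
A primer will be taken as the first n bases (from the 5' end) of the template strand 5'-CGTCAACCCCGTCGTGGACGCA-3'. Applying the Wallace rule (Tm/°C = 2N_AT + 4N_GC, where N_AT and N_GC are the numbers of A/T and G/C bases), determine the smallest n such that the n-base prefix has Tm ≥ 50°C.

First 14 bases: CGTCAACCCCGTCG → Tm = 48°C (< 50°C)
First 15 bases: CGTCAACCCCGTCGT → Tm = 50°C (≥ 50°C)
Since every base adds ≥2°C, Tm only increases with n, so the threshold is first crossed at n = 15.

n = 15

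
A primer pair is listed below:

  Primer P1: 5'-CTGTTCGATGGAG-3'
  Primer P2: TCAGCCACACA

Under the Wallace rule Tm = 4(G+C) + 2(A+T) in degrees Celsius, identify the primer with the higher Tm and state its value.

Primer P1, 40°C

Primer P1: A+T=6, G+C=7 → Tm = 2(6)+4(7) = 40°C
Primer P2: A+T=5, G+C=6 → Tm = 2(5)+4(6) = 34°C
40°C vs 34°C → primer P1 is higher.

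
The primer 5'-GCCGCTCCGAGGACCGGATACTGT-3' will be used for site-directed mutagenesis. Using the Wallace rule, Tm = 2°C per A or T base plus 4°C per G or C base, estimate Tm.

80°C

Scanning the sequence gives A=4, G=8, C=8, T=4.
AT pairs contribute 8, GC pairs contribute 16.
Tm = 2(8) + 4(16) = 16 + 64 = 80°C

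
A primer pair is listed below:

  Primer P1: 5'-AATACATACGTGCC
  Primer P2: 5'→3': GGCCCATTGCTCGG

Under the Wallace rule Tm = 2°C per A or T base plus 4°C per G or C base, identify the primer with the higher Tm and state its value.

Primer P1: A+T=8, G+C=6 → Tm = 2(8)+4(6) = 40°C
Primer P2: A+T=4, G+C=10 → Tm = 2(4)+4(10) = 48°C
40°C vs 48°C → primer P2 is higher.

Primer P2, 48°C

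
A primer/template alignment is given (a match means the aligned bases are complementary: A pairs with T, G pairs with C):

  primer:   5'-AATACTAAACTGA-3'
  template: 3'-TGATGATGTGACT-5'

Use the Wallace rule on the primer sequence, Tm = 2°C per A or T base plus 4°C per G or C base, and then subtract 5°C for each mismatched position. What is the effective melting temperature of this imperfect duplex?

Primer base counts: A=7, T=3, G=1, C=2 → A+T=10, G+C=3
Perfect-match Tm = 2(10) + 4(3) = 20 + 12 = 32°C
Mismatches (positions where the bases are not complementary): 2 (at positions 2, 8)
Effective Tm = 32 − 2×5 = 32 − 10 = 22°C

22°C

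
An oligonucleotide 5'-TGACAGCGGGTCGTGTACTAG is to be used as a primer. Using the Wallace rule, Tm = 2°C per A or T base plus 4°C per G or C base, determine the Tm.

66°C

Counting bases: T=5, A=4, C=4, G=8
A+T = 9, G+C = 12
Tm = 2(9) + 4(12) = 18 + 48 = 66°C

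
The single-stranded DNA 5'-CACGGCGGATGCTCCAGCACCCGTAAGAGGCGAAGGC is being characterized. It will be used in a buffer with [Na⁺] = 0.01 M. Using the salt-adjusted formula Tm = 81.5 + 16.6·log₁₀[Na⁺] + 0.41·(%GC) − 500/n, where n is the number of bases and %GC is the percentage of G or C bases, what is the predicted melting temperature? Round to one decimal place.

Length n = 37. G=13, T=3, A=9, C=12
G+C = 25, so %GC = 25/37 × 100 = 67.568%
Salt term: 16.6 × (-2) = -33.2
GC term: 0.41 × 67.568 = 27.703; length term: −500/37 = −13.514
Tm = 81.5 + (-33.2) + 27.703 − 13.514 = 62.489 → 62.5°C

62.5°C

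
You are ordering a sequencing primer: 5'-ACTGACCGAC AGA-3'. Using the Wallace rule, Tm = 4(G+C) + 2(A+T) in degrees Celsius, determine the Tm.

40°C

C=4, A=5, G=3, T=1
A+T = 6, G+C = 7
Tm = 2(6) + 4(7) = 12 + 28 = 40°C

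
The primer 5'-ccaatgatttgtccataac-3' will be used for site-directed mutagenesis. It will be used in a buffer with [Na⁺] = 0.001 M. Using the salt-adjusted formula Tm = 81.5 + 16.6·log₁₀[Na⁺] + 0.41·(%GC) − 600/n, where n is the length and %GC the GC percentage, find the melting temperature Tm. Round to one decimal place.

15.2°C

Length n = 19. Base counts: G=2, C=5, T=6, A=6
G+C = 7, so %GC = 7/19 × 100 = 36.842%
Salt term: 16.6 × (-3) = -49.8
GC term: 0.41 × 36.842 = 15.105; length term: −600/19 = −31.579
Tm = 81.5 + (-49.8) + 15.105 − 31.579 = 15.226 → 15.2°C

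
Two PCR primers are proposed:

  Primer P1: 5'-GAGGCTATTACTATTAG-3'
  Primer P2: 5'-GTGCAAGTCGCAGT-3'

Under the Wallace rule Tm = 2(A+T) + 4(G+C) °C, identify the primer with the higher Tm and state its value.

Primer P1, 46°C

Primer P1: A+T=11, G+C=6 → Tm = 2(11)+4(6) = 46°C
Primer P2: A+T=6, G+C=8 → Tm = 2(6)+4(8) = 44°C
46°C vs 44°C → primer P1 is higher.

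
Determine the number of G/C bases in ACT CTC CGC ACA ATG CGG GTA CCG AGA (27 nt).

16

A=7, C=9, G=7, T=4
Total G or C: 7 + 9 = 16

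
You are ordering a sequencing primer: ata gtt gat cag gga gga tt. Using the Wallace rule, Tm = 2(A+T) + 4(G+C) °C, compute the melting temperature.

56°C

Counting bases: G=7, C=1, T=6, A=6
So N_AT = 12 and N_GC = 8.
Tm = 4·8 + 2·12 = 32 + 24 = 56°C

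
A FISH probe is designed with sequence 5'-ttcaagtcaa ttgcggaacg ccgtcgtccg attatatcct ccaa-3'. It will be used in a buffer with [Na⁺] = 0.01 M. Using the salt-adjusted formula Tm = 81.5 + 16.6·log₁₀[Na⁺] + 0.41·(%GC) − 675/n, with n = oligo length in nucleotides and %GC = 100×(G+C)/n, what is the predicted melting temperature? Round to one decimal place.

Length n = 44. Counting bases: C=13, A=11, G=8, T=12
G+C = 21, so %GC = 21/44 × 100 = 47.727%
Salt term: 16.6 × (-2) = -33.2
GC term: 0.41 × 47.727 = 19.568; length term: −675/44 = −15.341
Tm = 81.5 + (-33.2) + 19.568 − 15.341 = 52.527 → 52.5°C

52.5°C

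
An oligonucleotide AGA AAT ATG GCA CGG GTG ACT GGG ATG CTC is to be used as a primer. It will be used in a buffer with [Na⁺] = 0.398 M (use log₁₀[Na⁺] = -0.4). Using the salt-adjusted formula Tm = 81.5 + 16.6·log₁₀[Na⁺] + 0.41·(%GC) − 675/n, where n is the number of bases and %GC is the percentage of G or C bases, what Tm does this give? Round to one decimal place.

Length n = 30. Counting bases: C=5, A=8, G=11, T=6
G+C = 16, so %GC = 16/30 × 100 = 53.333%
Salt term: 16.6 × (-0.4) = -6.64
GC term: 0.41 × 53.333 = 21.867; length term: −675/30 = −22.5
Tm = 81.5 + (-6.64) + 21.867 − 22.5 = 74.227 → 74.2°C

74.2°C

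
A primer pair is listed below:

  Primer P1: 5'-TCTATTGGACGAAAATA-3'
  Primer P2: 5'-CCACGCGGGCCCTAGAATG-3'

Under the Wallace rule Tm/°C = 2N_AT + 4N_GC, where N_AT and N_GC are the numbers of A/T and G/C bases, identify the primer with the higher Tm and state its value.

Primer P2, 64°C

Primer P1: A+T=12, G+C=5 → Tm = 2(12)+4(5) = 44°C
Primer P2: A+T=6, G+C=13 → Tm = 2(6)+4(13) = 64°C
44°C vs 64°C → primer P2 is higher.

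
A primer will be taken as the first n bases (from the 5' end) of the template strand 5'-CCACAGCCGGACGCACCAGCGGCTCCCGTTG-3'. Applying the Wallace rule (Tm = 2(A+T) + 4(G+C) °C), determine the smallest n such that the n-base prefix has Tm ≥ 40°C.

First 11 bases: CCACAGCCGGA → Tm = 38°C (< 40°C)
First 12 bases: CCACAGCCGGAC → Tm = 42°C (≥ 40°C)
Each additional base adds 2°C (A/T) or 4°C (G/C), so Tm is non-decreasing in n; n = 12 is the first length to reach 40°C.

n = 12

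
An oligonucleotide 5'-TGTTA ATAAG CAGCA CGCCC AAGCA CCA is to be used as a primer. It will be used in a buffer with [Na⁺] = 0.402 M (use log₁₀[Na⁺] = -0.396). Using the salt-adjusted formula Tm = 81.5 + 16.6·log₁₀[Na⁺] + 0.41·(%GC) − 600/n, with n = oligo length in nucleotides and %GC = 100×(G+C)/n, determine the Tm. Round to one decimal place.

Length n = 28. Counting bases: T=4, C=9, A=10, G=5
G+C = 14, so %GC = 14/28 × 100 = 50%
Salt term: 16.6 × (-0.396) = -6.574
GC term: 0.41 × 50 = 20.5; length term: −600/28 = −21.429
Tm = 81.5 + (-6.574) + 20.5 − 21.429 = 73.997 → 74.0°C

74.0°C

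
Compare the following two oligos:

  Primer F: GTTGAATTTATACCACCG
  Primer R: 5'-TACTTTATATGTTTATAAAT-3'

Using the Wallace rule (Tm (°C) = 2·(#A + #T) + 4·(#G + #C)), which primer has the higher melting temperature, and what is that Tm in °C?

Primer F: A+T=11, G+C=7 → Tm = 2(11)+4(7) = 50°C
Primer R: A+T=18, G+C=2 → Tm = 2(18)+4(2) = 44°C
50°C vs 44°C → primer F is higher.

Primer F, 50°C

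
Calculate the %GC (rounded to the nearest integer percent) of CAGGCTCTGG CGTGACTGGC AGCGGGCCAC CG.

75%

Counting bases: C=11, G=13, A=4, T=4
G+C = 13 + 11 = 24 out of 32 bases
%GC = 24/32 × 100 = 75% ≈ 75%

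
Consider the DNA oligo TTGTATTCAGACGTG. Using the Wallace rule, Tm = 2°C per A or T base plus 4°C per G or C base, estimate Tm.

Counting bases: G=4, A=3, C=2, T=6
AT pairs contribute 9, GC pairs contribute 6.
Tm = 2×9 + 4×6 = 42°C

42°C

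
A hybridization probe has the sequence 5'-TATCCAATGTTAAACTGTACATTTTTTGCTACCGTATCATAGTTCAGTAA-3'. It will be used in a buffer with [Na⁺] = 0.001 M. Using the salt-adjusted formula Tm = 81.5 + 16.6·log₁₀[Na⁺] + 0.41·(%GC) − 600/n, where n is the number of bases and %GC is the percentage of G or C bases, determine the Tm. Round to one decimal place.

32.0°C

Length n = 50. Base counts: T=20, G=6, C=9, A=15
G+C = 15, so %GC = 15/50 × 100 = 30%
Salt term: 16.6 × (-3) = -49.8
GC term: 0.41 × 30 = 12.3; length term: −600/50 = −12
Tm = 81.5 + (-49.8) + 12.3 − 12 = 32 → 32.0°C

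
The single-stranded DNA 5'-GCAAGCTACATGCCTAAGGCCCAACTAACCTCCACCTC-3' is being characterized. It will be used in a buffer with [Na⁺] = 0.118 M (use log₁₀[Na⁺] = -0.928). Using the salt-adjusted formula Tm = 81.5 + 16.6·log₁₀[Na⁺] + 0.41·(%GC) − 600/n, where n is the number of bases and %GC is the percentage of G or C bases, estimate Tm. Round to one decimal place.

73.0°C

Length n = 38. Counting bases: A=11, T=6, G=5, C=16
G+C = 21, so %GC = 21/38 × 100 = 55.263%
Salt term: 16.6 × (-0.928) = -15.405
GC term: 0.41 × 55.263 = 22.658; length term: −600/38 = −15.789
Tm = 81.5 + (-15.405) + 22.658 − 15.789 = 72.964 → 73.0°C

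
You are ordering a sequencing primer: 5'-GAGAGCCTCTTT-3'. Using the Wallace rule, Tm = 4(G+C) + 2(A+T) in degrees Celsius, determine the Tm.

Counting bases: G=3, T=4, A=2, C=3
So N_AT = 6 and N_GC = 6.
Tm = 4·6 + 2·6 = 24 + 12 = 36°C

36°C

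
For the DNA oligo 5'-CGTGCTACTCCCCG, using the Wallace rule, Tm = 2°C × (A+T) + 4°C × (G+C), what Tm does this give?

48°C

Base counts: A=1, T=3, G=3, C=7
A+T = 4, G+C = 10
Tm = 4·10 + 2·4 = 40 + 8 = 48°C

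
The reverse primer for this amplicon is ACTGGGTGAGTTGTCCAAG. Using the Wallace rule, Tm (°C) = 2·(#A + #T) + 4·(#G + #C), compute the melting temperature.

58°C

G=7, C=3, T=5, A=4
A+T = 9, G+C = 10
Tm = 2(9) + 4(10) = 18 + 40 = 58°C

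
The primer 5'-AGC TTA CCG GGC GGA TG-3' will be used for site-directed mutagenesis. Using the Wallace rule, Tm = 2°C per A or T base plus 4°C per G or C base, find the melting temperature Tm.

Counting bases: C=4, T=3, G=7, A=3
A+T = 6, G+C = 11
Tm = 4·11 + 2·6 = 44 + 12 = 56°C

56°C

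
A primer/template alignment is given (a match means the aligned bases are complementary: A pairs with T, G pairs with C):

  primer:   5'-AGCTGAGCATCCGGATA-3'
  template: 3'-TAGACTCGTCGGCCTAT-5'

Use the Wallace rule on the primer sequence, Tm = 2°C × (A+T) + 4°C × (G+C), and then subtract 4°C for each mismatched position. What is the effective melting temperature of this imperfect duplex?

Primer base counts: A=5, T=3, G=5, C=4 → A+T=8, G+C=9
Perfect-match Tm = 2(8) + 4(9) = 16 + 36 = 52°C
Mismatches (positions where the bases are not complementary): 2 (at positions 2, 10)
Effective Tm = 52 − 2×4 = 52 − 8 = 44°C

44°C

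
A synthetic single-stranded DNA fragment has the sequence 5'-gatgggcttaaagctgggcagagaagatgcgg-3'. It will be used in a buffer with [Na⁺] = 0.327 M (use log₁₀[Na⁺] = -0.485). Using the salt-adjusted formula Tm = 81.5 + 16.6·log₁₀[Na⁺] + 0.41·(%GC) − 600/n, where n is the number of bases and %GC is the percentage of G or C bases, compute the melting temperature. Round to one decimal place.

77.8°C

Length n = 32. Counting bases: A=9, T=5, C=4, G=14
G+C = 18, so %GC = 18/32 × 100 = 56.25%
Salt term: 16.6 × (-0.485) = -8.051
GC term: 0.41 × 56.25 = 23.062; length term: −600/32 = −18.75
Tm = 81.5 + (-8.051) + 23.062 − 18.75 = 77.761 → 77.8°C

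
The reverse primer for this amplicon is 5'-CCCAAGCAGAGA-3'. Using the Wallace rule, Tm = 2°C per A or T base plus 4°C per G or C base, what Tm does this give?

T=0, A=5, C=4, G=3
AT pairs contribute 5, GC pairs contribute 7.
Tm = 2×5 + 4×7 = 38°C

38°C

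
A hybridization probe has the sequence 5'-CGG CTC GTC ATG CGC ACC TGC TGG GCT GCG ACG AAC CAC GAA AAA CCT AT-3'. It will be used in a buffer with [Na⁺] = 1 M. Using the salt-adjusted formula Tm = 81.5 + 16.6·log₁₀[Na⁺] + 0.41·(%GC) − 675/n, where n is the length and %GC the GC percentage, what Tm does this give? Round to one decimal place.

Length n = 50. Scanning the sequence gives A=12, T=8, C=17, G=13.
G+C = 30, so %GC = 30/50 × 100 = 60%
Salt term: 16.6 × (0) = 0
GC term: 0.41 × 60 = 24.6; length term: −675/50 = −13.5
Tm = 81.5 + (0) + 24.6 − 13.5 = 92.6 → 92.6°C

92.6°C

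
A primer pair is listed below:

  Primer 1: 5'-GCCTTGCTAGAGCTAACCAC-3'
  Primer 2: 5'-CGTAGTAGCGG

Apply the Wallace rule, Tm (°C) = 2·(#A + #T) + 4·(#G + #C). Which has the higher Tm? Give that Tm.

Primer 1: A+T=9, G+C=11 → Tm = 2(9)+4(11) = 62°C
Primer 2: A+T=4, G+C=7 → Tm = 2(4)+4(7) = 36°C
62°C vs 36°C → primer 1 is higher.

Primer 1, 62°C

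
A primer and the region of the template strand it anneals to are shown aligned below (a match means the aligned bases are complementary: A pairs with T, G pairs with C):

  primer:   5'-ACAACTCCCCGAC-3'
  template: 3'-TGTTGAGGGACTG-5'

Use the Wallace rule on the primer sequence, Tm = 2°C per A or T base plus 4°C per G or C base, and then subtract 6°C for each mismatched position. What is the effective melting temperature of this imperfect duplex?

Primer base counts: A=4, T=1, G=1, C=7 → A+T=5, G+C=8
Perfect-match Tm = 2(5) + 4(8) = 10 + 32 = 42°C
Mismatches (positions where the bases are not complementary): 1 (at position 10)
Effective Tm = 42 − 1×6 = 42 − 6 = 36°C

36°C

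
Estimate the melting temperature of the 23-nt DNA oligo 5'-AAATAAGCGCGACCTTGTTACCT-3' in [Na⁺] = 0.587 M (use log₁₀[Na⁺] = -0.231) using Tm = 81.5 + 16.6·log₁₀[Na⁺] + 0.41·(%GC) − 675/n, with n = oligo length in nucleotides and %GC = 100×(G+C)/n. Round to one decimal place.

66.1°C

Length n = 23. A=7, C=6, G=4, T=6
G+C = 10, so %GC = 10/23 × 100 = 43.478%
Salt term: 16.6 × (-0.231) = -3.835
GC term: 0.41 × 43.478 = 17.826; length term: −675/23 = −29.348
Tm = 81.5 + (-3.835) + 17.826 − 29.348 = 66.143 → 66.1°C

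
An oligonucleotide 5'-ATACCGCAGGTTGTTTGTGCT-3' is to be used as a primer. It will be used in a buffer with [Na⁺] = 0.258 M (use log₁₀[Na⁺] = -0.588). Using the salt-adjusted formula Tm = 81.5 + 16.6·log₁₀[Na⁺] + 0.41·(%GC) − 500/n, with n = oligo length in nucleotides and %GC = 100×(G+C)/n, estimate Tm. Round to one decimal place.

Length n = 21. Counting bases: C=4, T=8, A=3, G=6
G+C = 10, so %GC = 10/21 × 100 = 47.619%
Salt term: 16.6 × (-0.588) = -9.761
GC term: 0.41 × 47.619 = 19.524; length term: −500/21 = −23.81
Tm = 81.5 + (-9.761) + 19.524 − 23.81 = 67.453 → 67.5°C

67.5°C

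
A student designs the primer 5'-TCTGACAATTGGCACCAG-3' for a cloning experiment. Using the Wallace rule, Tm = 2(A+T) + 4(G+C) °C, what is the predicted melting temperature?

54°C

Counting bases: C=5, T=4, A=5, G=4
A+T = 9, G+C = 9
Tm = 4·9 + 2·9 = 36 + 18 = 54°C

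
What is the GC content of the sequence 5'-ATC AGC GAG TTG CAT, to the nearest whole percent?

T=4, G=4, C=3, A=4
G+C = 4 + 3 = 7 out of 15 bases
%GC = 7/15 × 100 = 46.67% ≈ 47%

47%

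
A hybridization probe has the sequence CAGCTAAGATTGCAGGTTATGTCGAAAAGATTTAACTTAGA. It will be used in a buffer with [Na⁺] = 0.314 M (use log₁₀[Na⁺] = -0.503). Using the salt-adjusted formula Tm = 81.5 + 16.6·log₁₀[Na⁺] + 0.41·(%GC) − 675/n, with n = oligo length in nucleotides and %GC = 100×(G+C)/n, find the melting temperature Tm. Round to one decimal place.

Length n = 41. C=5, T=12, A=15, G=9
G+C = 14, so %GC = 14/41 × 100 = 34.146%
Salt term: 16.6 × (-0.503) = -8.35
GC term: 0.41 × 34.146 = 14; length term: −675/41 = −16.463
Tm = 81.5 + (-8.35) + 14 − 16.463 = 70.687 → 70.7°C

70.7°C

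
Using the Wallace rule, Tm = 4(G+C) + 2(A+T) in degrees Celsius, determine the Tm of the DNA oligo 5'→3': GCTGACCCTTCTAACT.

48°C

Scanning the sequence gives T=5, A=3, G=2, C=6.
A+T = 8, G+C = 8
Tm = 2(8) + 4(8) = 16 + 32 = 48°C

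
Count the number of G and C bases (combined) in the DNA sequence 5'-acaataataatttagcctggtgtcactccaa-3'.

11

Base counts: C=7, T=9, A=11, G=4
Total G or C: 4 + 7 = 11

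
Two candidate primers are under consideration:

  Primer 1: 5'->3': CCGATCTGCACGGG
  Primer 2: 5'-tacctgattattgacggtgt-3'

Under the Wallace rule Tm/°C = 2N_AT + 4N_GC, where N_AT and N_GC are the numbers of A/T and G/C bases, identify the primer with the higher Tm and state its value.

Primer 1: A+T=4, G+C=10 → Tm = 2(4)+4(10) = 48°C
Primer 2: A+T=12, G+C=8 → Tm = 2(12)+4(8) = 56°C
48°C vs 56°C → primer 2 is higher.

Primer 2, 56°C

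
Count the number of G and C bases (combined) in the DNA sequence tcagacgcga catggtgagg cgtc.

Counting bases: T=4, G=9, A=5, C=6
G+C = 9 + 6 = 15

15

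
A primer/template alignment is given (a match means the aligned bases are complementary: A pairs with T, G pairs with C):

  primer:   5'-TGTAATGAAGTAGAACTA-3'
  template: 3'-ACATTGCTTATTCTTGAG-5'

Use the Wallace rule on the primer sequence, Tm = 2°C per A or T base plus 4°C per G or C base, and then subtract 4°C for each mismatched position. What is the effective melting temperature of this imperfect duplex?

Primer base counts: A=8, T=5, G=4, C=1 → A+T=13, G+C=5
Perfect-match Tm = 2(13) + 4(5) = 26 + 20 = 46°C
Mismatches (positions where the bases are not complementary): 4 (at positions 6, 10, 11, 18)
Effective Tm = 46 − 4×4 = 46 − 16 = 30°C

30°C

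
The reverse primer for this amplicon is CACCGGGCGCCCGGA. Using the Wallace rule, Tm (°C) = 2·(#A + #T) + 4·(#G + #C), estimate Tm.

56°C

A=2, T=0, G=6, C=7
AT pairs contribute 2, GC pairs contribute 13.
Tm = 2×2 + 4×13 = 56°C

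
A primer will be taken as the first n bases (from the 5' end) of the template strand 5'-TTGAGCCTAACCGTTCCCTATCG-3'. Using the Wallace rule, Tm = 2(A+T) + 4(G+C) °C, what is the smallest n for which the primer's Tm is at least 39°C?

First 12 bases: TTGAGCCTAACC → Tm = 36°C (< 39°C)
First 13 bases: TTGAGCCTAACCG → Tm = 40°C (≥ 39°C)
Each additional base adds 2°C (A/T) or 4°C (G/C), so Tm is non-decreasing in n; n = 13 is the first length to reach 39°C.

n = 13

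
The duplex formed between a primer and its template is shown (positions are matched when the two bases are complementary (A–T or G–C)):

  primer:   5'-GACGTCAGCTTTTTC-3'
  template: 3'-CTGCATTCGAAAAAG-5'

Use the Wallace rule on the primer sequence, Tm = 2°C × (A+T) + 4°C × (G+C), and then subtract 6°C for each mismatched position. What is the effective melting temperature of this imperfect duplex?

Primer base counts: A=2, T=6, G=3, C=4 → A+T=8, G+C=7
Perfect-match Tm = 2(8) + 4(7) = 16 + 28 = 44°C
Mismatches (positions where the bases are not complementary): 1 (at position 6)
Effective Tm = 44 − 1×6 = 44 − 6 = 38°C

38°C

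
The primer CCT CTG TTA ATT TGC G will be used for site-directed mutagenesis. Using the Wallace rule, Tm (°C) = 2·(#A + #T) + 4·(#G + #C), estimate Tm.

46°C

Counting bases: A=2, G=3, T=7, C=4
A+T = 9, G+C = 7
Tm = 4·7 + 2·9 = 28 + 18 = 46°C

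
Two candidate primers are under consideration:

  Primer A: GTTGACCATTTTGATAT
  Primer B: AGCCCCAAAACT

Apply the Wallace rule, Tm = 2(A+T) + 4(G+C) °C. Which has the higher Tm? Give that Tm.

Primer A: A+T=12, G+C=5 → Tm = 2(12)+4(5) = 44°C
Primer B: A+T=6, G+C=6 → Tm = 2(6)+4(6) = 36°C
44°C vs 36°C → primer A is higher.

Primer A, 44°C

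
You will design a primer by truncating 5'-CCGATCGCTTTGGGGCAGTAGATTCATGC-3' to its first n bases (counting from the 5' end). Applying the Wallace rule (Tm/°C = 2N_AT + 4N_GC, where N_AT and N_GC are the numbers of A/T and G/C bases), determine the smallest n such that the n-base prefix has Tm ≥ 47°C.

First 14 bases: CCGATCGCTTTGGG → Tm = 46°C (< 47°C)
First 15 bases: CCGATCGCTTTGGGG → Tm = 50°C (≥ 47°C)
Each additional base adds 2°C (A/T) or 4°C (G/C), so Tm is non-decreasing in n; n = 15 is the first length to reach 47°C.

n = 15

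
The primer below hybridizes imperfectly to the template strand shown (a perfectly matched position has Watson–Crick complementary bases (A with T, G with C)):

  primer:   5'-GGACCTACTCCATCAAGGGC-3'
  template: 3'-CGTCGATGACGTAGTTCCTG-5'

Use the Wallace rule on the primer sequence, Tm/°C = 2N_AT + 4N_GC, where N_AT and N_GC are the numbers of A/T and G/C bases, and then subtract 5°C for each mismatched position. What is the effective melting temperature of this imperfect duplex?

44°C

Primer base counts: A=5, T=3, G=5, C=7 → A+T=8, G+C=12
Perfect-match Tm = 2(8) + 4(12) = 16 + 48 = 64°C
Mismatches (positions where the bases are not complementary): 4 (at positions 2, 4, 10, 19)
Effective Tm = 64 − 4×5 = 64 − 20 = 44°C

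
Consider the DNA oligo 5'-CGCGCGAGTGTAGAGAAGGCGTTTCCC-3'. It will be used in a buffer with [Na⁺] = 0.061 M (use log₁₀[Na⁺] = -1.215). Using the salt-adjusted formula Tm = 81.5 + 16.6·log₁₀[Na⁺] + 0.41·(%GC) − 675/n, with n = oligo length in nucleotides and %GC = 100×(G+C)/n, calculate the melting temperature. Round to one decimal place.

Length n = 27. Base counts: C=7, A=5, G=10, T=5
G+C = 17, so %GC = 17/27 × 100 = 62.963%
Salt term: 16.6 × (-1.215) = -20.169
GC term: 0.41 × 62.963 = 25.815; length term: −675/27 = −25
Tm = 81.5 + (-20.169) + 25.815 − 25 = 62.146 → 62.1°C

62.1°C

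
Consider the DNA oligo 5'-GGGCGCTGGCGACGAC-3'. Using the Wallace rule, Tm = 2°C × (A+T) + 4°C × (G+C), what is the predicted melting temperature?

Counting bases: G=8, C=5, T=1, A=2
AT pairs contribute 3, GC pairs contribute 13.
Tm = 4·13 + 2·3 = 52 + 6 = 58°C

58°C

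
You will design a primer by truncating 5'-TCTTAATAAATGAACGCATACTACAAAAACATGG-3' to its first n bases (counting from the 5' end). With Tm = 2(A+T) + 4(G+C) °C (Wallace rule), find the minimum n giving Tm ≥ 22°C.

First 9 bases: TCTTAATAA → Tm = 20°C (< 22°C)
First 10 bases: TCTTAATAAA → Tm = 22°C (≥ 22°C)
Since every base adds ≥2°C, Tm only increases with n, so the threshold is first crossed at n = 10.

n = 10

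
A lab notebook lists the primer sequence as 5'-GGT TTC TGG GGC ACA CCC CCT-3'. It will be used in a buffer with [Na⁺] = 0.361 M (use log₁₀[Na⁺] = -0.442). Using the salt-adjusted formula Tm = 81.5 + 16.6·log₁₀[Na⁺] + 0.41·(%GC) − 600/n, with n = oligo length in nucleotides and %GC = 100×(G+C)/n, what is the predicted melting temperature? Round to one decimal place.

Length n = 21. Counting bases: C=8, A=2, T=5, G=6
G+C = 14, so %GC = 14/21 × 100 = 66.667%
Salt term: 16.6 × (-0.442) = -7.337
GC term: 0.41 × 66.667 = 27.333; length term: −600/21 = −28.571
Tm = 81.5 + (-7.337) + 27.333 − 28.571 = 72.925 → 72.9°C

72.9°C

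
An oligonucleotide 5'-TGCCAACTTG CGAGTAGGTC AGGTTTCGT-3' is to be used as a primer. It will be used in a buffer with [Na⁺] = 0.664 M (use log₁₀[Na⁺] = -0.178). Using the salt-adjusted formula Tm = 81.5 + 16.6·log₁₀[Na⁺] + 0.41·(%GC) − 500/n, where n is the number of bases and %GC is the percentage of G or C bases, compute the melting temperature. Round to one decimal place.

82.5°C

Length n = 29. C=6, A=5, G=9, T=9
G+C = 15, so %GC = 15/29 × 100 = 51.724%
Salt term: 16.6 × (-0.178) = -2.955
GC term: 0.41 × 51.724 = 21.207; length term: −500/29 = −17.241
Tm = 81.5 + (-2.955) + 21.207 − 17.241 = 82.511 → 82.5°C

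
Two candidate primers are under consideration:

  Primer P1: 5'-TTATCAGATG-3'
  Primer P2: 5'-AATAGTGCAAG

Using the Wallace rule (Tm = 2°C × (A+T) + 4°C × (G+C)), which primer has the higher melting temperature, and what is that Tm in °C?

Primer P1: A+T=7, G+C=3 → Tm = 2(7)+4(3) = 26°C
Primer P2: A+T=7, G+C=4 → Tm = 2(7)+4(4) = 30°C
26°C vs 30°C → primer P2 is higher.

Primer P2, 30°C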